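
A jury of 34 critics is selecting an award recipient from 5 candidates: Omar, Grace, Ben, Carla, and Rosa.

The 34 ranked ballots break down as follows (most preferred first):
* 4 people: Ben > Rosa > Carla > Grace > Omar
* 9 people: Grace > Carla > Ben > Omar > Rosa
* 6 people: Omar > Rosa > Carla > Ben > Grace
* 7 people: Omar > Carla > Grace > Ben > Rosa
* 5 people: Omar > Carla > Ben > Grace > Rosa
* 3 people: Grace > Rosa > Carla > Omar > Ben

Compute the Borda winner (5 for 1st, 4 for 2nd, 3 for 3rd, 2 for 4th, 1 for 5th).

Carla

Omar: 4×1 + 9×2 + 6×5 + 7×5 + 5×5 + 3×2 = 118
Grace: 4×2 + 9×5 + 6×1 + 7×3 + 5×2 + 3×5 = 105
Ben: 4×5 + 9×3 + 6×2 + 7×2 + 5×3 + 3×1 = 91
Carla: 4×3 + 9×4 + 6×3 + 7×4 + 5×4 + 3×3 = 123
Rosa: 4×4 + 9×1 + 6×4 + 7×1 + 5×1 + 3×4 = 73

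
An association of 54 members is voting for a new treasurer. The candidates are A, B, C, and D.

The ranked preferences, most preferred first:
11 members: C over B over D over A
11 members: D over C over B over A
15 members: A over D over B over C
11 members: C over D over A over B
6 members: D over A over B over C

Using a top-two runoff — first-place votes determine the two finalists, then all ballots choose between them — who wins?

Round 1 first-place votes: A 15, B 0, C 22, D 17. C and D advance.
Runoff: C is ranked above D on 22 ballots, D above C on 32.

D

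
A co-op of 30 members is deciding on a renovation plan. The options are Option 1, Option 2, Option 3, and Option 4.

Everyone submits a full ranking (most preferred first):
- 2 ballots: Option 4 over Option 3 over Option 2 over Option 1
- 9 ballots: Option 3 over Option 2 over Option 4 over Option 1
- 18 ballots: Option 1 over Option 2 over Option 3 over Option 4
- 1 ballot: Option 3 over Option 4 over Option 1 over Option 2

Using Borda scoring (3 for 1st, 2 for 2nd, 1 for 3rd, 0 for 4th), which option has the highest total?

Option 2

Option 1: 2×0 + 9×0 + 18×3 + 1×1 = 55
Option 2: 2×1 + 9×2 + 18×2 + 1×0 = 56
Option 3: 2×2 + 9×3 + 18×1 + 1×3 = 52
Option 4: 2×3 + 9×1 + 18×0 + 1×2 = 17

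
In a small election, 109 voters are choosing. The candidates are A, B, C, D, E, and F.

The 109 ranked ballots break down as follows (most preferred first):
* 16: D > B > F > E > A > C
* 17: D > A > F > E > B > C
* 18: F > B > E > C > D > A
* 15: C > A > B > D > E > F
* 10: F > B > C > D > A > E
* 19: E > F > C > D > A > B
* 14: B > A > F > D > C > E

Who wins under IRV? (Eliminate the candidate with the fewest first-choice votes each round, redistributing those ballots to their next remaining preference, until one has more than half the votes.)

Round 1: A 0, B 14, C 15, D 33, E 19, F 28. A eliminated.
Round 2: B 14, C 15, D 33, E 19, F 28. B eliminated.
Round 3: C 15, D 33, E 19, F 42. C eliminated.
Round 4: D 48, E 19, F 42. E eliminated.
Round 5: D 48, F 61. F has a majority (≥55).

F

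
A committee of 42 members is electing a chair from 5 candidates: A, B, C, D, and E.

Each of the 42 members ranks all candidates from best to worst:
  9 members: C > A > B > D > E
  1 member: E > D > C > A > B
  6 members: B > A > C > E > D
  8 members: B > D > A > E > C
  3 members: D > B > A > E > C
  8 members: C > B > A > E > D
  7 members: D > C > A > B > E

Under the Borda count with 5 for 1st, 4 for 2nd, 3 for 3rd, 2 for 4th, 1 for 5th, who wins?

A: 9×4 + 1×2 + 6×4 + 8×3 + 3×3 + 8×3 + 7×3 = 140
B: 9×3 + 1×1 + 6×5 + 8×5 + 3×4 + 8×4 + 7×2 = 156
C: 9×5 + 1×3 + 6×3 + 8×1 + 3×1 + 8×5 + 7×4 = 145
D: 9×2 + 1×4 + 6×1 + 8×4 + 3×5 + 8×1 + 7×5 = 118
E: 9×1 + 1×5 + 6×2 + 8×2 + 3×2 + 8×2 + 7×1 = 71

B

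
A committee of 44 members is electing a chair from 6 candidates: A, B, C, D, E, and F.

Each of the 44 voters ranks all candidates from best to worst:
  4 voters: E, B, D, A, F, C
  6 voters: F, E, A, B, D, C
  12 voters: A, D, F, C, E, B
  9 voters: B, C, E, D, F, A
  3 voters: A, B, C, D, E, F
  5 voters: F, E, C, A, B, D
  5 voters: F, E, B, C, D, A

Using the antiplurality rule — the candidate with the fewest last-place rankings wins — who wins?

E

Last-place votes: A 14, B 12, C 10, D 5, E 0, F 3.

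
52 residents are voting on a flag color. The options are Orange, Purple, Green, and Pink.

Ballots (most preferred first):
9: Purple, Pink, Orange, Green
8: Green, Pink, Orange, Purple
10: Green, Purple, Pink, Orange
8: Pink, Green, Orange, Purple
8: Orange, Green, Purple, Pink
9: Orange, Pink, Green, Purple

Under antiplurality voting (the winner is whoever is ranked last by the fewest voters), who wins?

Pink

Last-place votes: Orange 10, Purple 25, Green 9, Pink 8.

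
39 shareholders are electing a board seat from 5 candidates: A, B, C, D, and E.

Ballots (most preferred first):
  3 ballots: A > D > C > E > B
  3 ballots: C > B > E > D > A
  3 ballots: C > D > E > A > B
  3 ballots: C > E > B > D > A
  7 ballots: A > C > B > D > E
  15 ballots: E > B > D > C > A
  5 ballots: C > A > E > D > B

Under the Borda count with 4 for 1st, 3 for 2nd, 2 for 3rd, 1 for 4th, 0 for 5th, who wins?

A: 3×4 + 3×0 + 3×1 + 3×0 + 7×4 + 15×0 + 5×3 = 58
B: 3×0 + 3×3 + 3×0 + 3×2 + 7×2 + 15×3 + 5×0 = 74
C: 3×2 + 3×4 + 3×4 + 3×4 + 7×3 + 15×1 + 5×4 = 98
D: 3×3 + 3×1 + 3×3 + 3×1 + 7×1 + 15×2 + 5×1 = 66
E: 3×1 + 3×2 + 3×2 + 3×3 + 7×0 + 15×4 + 5×2 = 94

C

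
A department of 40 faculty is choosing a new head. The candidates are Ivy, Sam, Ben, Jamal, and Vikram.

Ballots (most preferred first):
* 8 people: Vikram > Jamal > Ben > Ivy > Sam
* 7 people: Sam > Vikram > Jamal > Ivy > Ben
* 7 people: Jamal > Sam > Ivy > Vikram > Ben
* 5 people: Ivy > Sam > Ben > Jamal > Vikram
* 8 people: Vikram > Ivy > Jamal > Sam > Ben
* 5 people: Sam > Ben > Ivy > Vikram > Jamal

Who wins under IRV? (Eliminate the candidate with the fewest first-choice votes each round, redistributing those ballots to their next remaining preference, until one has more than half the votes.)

Sam

Round 1: Ivy 5, Sam 12, Ben 0, Jamal 7, Vikram 16. Ben eliminated.
Round 2: Ivy 5, Sam 12, Jamal 7, Vikram 16. Ivy eliminated.
Round 3: Sam 17, Jamal 7, Vikram 16. Jamal eliminated.
Round 4: Sam 24, Vikram 16. Sam has a majority (≥21).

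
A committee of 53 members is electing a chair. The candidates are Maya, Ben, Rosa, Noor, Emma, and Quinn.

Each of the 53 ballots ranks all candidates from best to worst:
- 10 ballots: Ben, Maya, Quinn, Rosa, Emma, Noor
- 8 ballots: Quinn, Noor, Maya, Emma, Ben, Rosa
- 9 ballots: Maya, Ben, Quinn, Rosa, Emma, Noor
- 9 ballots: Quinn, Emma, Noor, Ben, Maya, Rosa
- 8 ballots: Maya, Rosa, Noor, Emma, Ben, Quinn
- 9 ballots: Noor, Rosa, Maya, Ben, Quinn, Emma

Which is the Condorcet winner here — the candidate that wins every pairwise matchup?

Maya vs Ben: 34–19
Maya vs Rosa: 44–9
Maya vs Noor: 27–26
Maya vs Emma: 44–9
Maya vs Quinn: 36–17
Maya beats every other candidate.

Maya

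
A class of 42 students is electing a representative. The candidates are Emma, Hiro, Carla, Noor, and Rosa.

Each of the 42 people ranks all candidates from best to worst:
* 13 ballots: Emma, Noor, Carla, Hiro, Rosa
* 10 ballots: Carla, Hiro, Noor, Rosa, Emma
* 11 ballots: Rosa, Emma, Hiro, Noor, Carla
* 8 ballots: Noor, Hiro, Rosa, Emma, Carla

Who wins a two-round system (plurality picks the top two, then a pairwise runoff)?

Rosa

Round 1 first-place votes: Emma 13, Hiro 0, Carla 10, Noor 8, Rosa 11. Emma and Rosa advance.
Runoff: Emma is ranked above Rosa on 13 ballots, Rosa above Emma on 29.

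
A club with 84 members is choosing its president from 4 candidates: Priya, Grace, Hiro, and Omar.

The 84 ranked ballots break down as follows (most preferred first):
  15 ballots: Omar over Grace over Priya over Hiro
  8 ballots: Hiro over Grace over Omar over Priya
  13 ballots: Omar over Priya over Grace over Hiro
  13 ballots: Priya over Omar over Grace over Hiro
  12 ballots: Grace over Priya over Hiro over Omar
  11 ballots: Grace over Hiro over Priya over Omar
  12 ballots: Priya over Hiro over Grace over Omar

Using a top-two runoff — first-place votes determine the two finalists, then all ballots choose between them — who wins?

Round 1 first-place votes: Priya 25, Grace 23, Hiro 8, Omar 28. Omar and Priya advance.
Runoff: Omar is ranked above Priya on 36 ballots, Priya above Omar on 48.

Priya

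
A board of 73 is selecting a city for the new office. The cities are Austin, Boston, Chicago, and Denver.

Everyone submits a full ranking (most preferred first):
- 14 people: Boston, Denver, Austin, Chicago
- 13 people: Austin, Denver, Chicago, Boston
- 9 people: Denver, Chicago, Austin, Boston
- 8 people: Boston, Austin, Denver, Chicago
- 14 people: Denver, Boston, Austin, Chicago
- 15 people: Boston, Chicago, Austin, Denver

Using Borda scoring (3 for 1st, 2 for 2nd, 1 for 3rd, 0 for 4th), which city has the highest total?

Boston

Austin: 14×1 + 13×3 + 9×1 + 8×2 + 14×1 + 15×1 = 107
Boston: 14×3 + 13×0 + 9×0 + 8×3 + 14×2 + 15×3 = 139
Chicago: 14×0 + 13×1 + 9×2 + 8×0 + 14×0 + 15×2 = 61
Denver: 14×2 + 13×2 + 9×3 + 8×1 + 14×3 + 15×0 = 131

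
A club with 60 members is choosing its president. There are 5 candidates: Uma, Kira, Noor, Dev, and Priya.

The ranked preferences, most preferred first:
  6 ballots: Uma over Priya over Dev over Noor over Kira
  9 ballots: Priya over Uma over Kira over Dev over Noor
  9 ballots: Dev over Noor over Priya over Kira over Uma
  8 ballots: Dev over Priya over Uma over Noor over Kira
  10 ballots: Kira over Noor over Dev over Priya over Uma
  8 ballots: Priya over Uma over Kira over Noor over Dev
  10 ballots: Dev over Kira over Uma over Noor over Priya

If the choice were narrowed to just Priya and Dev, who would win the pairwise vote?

Dev

Priya is ranked above Dev on 23 ballots; Dev above Priya on 37.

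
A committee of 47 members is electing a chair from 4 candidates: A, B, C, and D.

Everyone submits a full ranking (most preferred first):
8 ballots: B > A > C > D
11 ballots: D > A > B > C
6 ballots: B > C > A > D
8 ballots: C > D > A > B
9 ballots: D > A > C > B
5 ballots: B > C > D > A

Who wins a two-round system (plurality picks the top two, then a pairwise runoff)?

D

Round 1 first-place votes: A 0, B 19, C 8, D 20. D and B advance.
Runoff: D is ranked above B on 28 ballots, B above D on 19.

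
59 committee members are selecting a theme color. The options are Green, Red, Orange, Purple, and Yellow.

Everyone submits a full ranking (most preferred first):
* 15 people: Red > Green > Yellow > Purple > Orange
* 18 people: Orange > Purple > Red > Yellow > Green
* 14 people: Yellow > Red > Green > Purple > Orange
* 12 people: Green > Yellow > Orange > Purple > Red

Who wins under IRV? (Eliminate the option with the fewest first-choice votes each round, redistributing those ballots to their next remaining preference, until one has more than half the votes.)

Yellow

Round 1: Green 12, Red 15, Orange 18, Purple 0, Yellow 14. Purple eliminated.
Round 2: Green 12, Red 15, Orange 18, Yellow 14. Green eliminated.
Round 3: Red 15, Orange 18, Yellow 26. Red eliminated.
Round 4: Orange 18, Yellow 41. Yellow has a majority (≥30).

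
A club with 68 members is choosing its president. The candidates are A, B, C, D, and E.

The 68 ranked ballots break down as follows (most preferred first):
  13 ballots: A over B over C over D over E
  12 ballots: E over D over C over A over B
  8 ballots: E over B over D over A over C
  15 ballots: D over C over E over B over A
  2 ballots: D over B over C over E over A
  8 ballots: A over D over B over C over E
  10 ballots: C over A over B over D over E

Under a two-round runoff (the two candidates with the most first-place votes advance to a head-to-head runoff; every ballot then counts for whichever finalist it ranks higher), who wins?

Round 1 first-place votes: A 21, B 0, C 10, D 17, E 20. A and E advance.
Runoff: A is ranked above E on 31 ballots, E above A on 37.

E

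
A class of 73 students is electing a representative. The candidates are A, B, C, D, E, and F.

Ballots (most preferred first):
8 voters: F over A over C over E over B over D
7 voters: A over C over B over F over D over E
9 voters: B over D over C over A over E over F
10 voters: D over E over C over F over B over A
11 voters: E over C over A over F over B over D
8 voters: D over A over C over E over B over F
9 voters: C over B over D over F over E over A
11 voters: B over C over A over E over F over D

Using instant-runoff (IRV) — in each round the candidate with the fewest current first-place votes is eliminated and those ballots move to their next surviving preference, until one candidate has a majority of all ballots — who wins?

C

Round 1: A 7, B 20, C 9, D 18, E 11, F 8. A eliminated.
Round 2: B 20, C 16, D 18, E 11, F 8. F eliminated.
Round 3: B 20, C 24, D 18, E 11. E eliminated.
Round 4: B 20, C 35, D 18. D eliminated.
Round 5: B 20, C 53. C has a majority (≥37).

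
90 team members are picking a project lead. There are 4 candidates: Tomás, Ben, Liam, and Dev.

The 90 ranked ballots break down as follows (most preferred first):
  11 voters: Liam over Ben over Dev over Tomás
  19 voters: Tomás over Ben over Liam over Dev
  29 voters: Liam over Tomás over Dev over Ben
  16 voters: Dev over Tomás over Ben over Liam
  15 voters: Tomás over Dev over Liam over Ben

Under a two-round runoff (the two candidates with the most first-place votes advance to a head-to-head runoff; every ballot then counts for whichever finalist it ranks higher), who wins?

Round 1 first-place votes: Tomás 34, Ben 0, Liam 40, Dev 16. Liam and Tomás advance.
Runoff: Liam is ranked above Tomás on 40 ballots, Tomás above Liam on 50.

Tomás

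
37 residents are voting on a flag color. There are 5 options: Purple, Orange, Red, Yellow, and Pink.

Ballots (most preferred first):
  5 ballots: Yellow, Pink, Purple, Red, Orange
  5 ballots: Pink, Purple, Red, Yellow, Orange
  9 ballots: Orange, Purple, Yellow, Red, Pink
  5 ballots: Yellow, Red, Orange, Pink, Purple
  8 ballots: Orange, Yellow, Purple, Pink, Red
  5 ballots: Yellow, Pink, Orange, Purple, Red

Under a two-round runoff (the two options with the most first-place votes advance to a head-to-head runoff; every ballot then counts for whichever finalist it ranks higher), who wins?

Yellow

Round 1 first-place votes: Purple 0, Orange 17, Red 0, Yellow 15, Pink 5. Orange and Yellow advance.
Runoff: Orange is ranked above Yellow on 17 ballots, Yellow above Orange on 20.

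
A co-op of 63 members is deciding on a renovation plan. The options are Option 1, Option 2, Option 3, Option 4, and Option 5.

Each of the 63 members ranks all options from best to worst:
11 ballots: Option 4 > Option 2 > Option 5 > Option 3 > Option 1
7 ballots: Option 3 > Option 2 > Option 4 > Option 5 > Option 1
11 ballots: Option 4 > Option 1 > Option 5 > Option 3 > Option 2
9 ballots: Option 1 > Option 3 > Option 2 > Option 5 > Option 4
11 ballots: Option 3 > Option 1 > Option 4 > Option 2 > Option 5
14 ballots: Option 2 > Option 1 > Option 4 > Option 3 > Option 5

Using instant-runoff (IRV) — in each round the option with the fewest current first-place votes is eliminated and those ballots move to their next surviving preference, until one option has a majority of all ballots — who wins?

Option 4

Round 1: Option 1 9, Option 2 14, Option 3 18, Option 4 22, Option 5 0. Option 5 eliminated.
Round 2: Option 1 9, Option 2 14, Option 3 18, Option 4 22. Option 1 eliminated.
Round 3: Option 2 14, Option 3 27, Option 4 22. Option 2 eliminated.
Round 4: Option 3 27, Option 4 36. Option 4 has a majority (≥32).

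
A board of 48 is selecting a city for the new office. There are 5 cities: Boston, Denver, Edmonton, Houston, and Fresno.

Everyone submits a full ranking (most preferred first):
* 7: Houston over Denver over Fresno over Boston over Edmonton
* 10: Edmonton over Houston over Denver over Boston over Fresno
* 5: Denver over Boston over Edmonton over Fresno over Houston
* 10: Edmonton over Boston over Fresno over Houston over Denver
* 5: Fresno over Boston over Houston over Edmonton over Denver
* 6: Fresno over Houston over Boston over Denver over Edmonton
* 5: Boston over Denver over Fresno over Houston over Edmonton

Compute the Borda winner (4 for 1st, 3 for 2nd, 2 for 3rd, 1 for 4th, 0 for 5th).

Boston

Boston: 7×1 + 10×1 + 5×3 + 10×3 + 5×3 + 6×2 + 5×4 = 109
Denver: 7×3 + 10×2 + 5×4 + 10×0 + 5×0 + 6×1 + 5×3 = 82
Edmonton: 7×0 + 10×4 + 5×2 + 10×4 + 5×1 + 6×0 + 5×0 = 95
Houston: 7×4 + 10×3 + 5×0 + 10×1 + 5×2 + 6×3 + 5×1 = 101
Fresno: 7×2 + 10×0 + 5×1 + 10×2 + 5×4 + 6×4 + 5×2 = 93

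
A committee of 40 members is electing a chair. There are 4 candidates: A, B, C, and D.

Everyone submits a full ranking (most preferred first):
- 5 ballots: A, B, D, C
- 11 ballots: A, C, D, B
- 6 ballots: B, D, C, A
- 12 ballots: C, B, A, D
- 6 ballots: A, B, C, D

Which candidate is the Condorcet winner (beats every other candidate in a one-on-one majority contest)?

A

A vs B: 22–18
A vs C: 22–18
A vs D: 34–6
A beats every other candidate.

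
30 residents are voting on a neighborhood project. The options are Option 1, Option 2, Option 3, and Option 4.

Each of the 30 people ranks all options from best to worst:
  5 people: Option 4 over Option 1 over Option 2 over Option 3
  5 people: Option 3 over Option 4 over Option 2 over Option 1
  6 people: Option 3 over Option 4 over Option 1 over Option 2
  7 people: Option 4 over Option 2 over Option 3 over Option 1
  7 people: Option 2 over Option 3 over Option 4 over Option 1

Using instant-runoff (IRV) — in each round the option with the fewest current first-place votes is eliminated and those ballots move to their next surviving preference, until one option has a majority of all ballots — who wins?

Round 1: Option 1 0, Option 2 7, Option 3 11, Option 4 12. Option 1 eliminated.
Round 2: Option 2 7, Option 3 11, Option 4 12. Option 2 eliminated.
Round 3: Option 3 18, Option 4 12. Option 3 has a majority (≥16).

Option 3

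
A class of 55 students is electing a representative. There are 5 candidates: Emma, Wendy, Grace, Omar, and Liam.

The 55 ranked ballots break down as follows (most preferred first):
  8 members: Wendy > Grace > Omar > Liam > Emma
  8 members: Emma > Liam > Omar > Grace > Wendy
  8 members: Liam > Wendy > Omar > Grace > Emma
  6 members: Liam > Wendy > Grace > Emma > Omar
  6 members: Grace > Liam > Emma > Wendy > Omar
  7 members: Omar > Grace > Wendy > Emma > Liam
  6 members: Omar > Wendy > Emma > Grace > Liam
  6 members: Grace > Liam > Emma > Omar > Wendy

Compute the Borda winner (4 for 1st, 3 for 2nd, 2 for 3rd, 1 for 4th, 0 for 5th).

Emma: 8×0 + 8×4 + 8×0 + 6×1 + 6×2 + 7×1 + 6×2 + 6×2 = 81
Wendy: 8×4 + 8×0 + 8×3 + 6×3 + 6×1 + 7×2 + 6×3 + 6×0 = 112
Grace: 8×3 + 8×1 + 8×1 + 6×2 + 6×4 + 7×3 + 6×1 + 6×4 = 127
Omar: 8×2 + 8×2 + 8×2 + 6×0 + 6×0 + 7×4 + 6×4 + 6×1 = 106
Liam: 8×1 + 8×3 + 8×4 + 6×4 + 6×3 + 7×0 + 6×0 + 6×3 = 124

Grace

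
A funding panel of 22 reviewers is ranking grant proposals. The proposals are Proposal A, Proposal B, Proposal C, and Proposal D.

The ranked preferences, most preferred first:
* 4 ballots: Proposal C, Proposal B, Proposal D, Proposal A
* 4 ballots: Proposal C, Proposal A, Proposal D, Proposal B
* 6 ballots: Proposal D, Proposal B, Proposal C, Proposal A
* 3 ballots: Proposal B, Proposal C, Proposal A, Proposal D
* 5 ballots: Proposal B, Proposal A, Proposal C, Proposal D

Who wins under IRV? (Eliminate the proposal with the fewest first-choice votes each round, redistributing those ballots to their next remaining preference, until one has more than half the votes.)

Proposal B

Round 1: Proposal A 0, Proposal B 8, Proposal C 8, Proposal D 6. Proposal A eliminated.
Round 2: Proposal B 8, Proposal C 8, Proposal D 6. Proposal D eliminated.
Round 3: Proposal B 14, Proposal C 8. Proposal B has a majority (≥12).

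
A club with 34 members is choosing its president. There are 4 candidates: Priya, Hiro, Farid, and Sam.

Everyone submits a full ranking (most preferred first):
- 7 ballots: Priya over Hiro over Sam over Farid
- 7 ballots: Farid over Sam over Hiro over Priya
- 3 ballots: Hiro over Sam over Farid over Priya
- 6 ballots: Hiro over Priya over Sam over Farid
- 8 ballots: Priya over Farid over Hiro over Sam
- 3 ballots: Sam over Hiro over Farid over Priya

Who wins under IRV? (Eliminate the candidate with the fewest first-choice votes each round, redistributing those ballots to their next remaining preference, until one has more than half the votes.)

Hiro

Round 1: Priya 15, Hiro 9, Farid 7, Sam 3. Sam eliminated.
Round 2: Priya 15, Hiro 12, Farid 7. Farid eliminated.
Round 3: Priya 15, Hiro 19. Hiro has a majority (≥18).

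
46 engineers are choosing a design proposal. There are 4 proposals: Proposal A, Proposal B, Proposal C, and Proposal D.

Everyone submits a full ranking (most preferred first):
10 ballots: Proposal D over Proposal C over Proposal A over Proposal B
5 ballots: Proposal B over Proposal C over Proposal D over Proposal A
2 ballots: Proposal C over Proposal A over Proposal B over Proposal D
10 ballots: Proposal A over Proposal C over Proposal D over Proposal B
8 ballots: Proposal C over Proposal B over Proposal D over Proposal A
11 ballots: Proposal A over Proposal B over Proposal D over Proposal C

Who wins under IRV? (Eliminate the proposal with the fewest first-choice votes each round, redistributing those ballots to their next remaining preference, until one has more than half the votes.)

Round 1: Proposal A 21, Proposal B 5, Proposal C 10, Proposal D 10. Proposal B eliminated.
Round 2: Proposal A 21, Proposal C 15, Proposal D 10. Proposal D eliminated.
Round 3: Proposal A 21, Proposal C 25. Proposal C has a majority (≥24).

Proposal C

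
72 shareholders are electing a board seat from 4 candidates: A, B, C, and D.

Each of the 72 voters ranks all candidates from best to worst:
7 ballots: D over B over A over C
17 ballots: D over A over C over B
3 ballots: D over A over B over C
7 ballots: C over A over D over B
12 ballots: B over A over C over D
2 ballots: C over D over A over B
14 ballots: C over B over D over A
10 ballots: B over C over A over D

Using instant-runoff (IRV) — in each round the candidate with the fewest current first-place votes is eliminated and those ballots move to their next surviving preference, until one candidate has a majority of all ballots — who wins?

Round 1: A 0, B 22, C 23, D 27. A eliminated.
Round 2: B 22, C 23, D 27. B eliminated.
Round 3: C 45, D 27. C has a majority (≥37).

C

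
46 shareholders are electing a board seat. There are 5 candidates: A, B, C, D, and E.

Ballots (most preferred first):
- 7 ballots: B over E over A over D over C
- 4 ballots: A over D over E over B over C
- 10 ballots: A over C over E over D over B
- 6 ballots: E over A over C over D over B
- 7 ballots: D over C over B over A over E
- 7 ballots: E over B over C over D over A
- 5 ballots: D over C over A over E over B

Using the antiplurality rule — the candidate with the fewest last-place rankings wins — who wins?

D

Last-place votes: A 7, B 21, C 11, D 0, E 7.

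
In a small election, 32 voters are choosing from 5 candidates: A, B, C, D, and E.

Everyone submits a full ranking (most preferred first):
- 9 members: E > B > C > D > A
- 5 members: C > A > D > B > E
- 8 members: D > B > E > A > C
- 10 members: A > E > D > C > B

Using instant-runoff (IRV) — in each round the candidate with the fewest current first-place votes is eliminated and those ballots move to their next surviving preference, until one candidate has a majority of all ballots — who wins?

E

Round 1: A 10, B 0, C 5, D 8, E 9. B eliminated.
Round 2: A 10, C 5, D 8, E 9. C eliminated.
Round 3: A 15, D 8, E 9. D eliminated.
Round 4: A 15, E 17. E has a majority (≥17).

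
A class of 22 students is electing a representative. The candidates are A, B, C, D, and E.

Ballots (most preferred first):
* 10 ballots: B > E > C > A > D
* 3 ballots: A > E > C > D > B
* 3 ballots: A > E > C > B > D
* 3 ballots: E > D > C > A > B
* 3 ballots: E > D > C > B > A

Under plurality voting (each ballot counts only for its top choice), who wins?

B

First-place votes: A 6, B 10, C 0, D 0, E 6.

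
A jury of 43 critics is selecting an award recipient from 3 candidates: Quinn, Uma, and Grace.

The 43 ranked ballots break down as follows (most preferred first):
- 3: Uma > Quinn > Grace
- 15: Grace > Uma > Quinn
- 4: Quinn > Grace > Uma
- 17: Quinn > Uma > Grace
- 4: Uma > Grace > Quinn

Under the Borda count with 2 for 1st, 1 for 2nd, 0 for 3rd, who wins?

Quinn: 3×1 + 15×0 + 4×2 + 17×2 + 4×0 = 45
Uma: 3×2 + 15×1 + 4×0 + 17×1 + 4×2 = 46
Grace: 3×0 + 15×2 + 4×1 + 17×0 + 4×1 = 38

Uma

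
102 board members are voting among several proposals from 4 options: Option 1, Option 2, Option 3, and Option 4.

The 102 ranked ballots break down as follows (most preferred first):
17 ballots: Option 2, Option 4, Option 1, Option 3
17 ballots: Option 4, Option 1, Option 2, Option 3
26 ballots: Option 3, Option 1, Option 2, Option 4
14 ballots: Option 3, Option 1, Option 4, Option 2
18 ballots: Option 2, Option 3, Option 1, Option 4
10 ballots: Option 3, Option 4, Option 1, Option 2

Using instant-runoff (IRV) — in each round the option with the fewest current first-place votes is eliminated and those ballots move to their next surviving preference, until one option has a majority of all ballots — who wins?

Option 2

Round 1: Option 1 0, Option 2 35, Option 3 50, Option 4 17. Option 1 eliminated.
Round 2: Option 2 35, Option 3 50, Option 4 17. Option 4 eliminated.
Round 3: Option 2 52, Option 3 50. Option 2 has a majority (≥52).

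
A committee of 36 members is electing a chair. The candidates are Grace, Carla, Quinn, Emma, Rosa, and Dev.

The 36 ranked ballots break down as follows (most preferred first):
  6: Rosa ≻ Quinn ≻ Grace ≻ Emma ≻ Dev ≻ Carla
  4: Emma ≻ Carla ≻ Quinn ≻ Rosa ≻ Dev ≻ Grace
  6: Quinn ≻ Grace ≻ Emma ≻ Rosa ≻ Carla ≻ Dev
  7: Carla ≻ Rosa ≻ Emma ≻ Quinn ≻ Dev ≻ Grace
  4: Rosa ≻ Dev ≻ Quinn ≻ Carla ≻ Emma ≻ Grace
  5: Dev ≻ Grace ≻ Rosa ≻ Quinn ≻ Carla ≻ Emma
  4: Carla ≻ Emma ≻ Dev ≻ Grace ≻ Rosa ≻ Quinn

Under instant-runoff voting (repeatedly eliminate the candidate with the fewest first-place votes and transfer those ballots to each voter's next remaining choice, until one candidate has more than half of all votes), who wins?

Rosa

Round 1: Grace 0, Carla 11, Quinn 6, Emma 4, Rosa 10, Dev 5. Grace eliminated.
Round 2: Carla 11, Quinn 6, Emma 4, Rosa 10, Dev 5. Emma eliminated.
Round 3: Carla 15, Quinn 6, Rosa 10, Dev 5. Dev eliminated.
Round 4: Carla 15, Quinn 6, Rosa 15. Quinn eliminated.
Round 5: Carla 15, Rosa 21. Rosa has a majority (≥19).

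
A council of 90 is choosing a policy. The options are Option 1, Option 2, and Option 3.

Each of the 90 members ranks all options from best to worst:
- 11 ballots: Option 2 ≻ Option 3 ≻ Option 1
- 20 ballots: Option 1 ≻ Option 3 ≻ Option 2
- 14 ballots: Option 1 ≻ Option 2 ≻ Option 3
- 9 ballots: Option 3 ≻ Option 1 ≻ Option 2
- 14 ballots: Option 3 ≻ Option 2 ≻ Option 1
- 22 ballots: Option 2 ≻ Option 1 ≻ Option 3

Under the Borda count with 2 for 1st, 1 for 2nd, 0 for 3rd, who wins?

Option 1: 11×0 + 20×2 + 14×2 + 9×1 + 14×0 + 22×1 = 99
Option 2: 11×2 + 20×0 + 14×1 + 9×0 + 14×1 + 22×2 = 94
Option 3: 11×1 + 20×1 + 14×0 + 9×2 + 14×2 + 22×0 = 77

Option 1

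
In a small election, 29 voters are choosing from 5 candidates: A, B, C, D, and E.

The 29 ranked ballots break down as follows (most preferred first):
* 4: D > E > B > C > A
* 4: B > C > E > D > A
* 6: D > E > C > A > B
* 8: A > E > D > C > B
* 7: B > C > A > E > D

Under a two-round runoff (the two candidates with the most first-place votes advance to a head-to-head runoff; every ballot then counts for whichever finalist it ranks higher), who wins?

Round 1 first-place votes: A 8, B 11, C 0, D 10, E 0. B and D advance.
Runoff: B is ranked above D on 11 ballots, D above B on 18.

D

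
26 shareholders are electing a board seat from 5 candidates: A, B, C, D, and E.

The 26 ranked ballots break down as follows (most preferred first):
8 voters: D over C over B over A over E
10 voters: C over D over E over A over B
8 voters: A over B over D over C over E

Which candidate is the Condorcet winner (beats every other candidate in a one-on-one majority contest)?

D

D vs A: 18–8
D vs B: 18–8
D vs C: 16–10
D vs E: 26–0
D beats every other candidate.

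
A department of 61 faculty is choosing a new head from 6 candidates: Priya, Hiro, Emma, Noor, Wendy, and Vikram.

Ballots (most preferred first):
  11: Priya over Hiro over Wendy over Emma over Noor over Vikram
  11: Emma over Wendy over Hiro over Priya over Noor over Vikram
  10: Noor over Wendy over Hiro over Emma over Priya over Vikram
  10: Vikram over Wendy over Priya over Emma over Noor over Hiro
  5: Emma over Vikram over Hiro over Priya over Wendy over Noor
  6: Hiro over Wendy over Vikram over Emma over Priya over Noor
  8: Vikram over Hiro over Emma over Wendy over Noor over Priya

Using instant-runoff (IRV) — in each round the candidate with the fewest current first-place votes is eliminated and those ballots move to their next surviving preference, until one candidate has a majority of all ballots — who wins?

Emma

Round 1: Priya 11, Hiro 6, Emma 16, Noor 10, Wendy 0, Vikram 18. Wendy eliminated.
Round 2: Priya 11, Hiro 6, Emma 16, Noor 10, Vikram 18. Hiro eliminated.
Round 3: Priya 11, Emma 16, Noor 10, Vikram 24. Noor eliminated.
Round 4: Priya 11, Emma 26, Vikram 24. Priya eliminated.
Round 5: Emma 37, Vikram 24. Emma has a majority (≥31).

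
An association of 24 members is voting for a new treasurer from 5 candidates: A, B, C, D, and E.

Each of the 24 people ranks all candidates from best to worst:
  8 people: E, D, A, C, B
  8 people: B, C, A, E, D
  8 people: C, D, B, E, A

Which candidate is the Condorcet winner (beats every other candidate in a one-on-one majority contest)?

C

C vs A: 16–8
C vs B: 16–8
C vs D: 16–8
C vs E: 16–8
C beats every other candidate.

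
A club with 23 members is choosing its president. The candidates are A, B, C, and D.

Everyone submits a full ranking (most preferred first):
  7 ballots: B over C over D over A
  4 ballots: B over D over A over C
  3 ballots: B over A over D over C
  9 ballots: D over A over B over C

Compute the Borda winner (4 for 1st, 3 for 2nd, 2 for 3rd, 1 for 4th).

A: 7×1 + 4×2 + 3×3 + 9×3 = 51
B: 7×4 + 4×4 + 3×4 + 9×2 = 74
C: 7×3 + 4×1 + 3×1 + 9×1 = 37
D: 7×2 + 4×3 + 3×2 + 9×4 = 68

B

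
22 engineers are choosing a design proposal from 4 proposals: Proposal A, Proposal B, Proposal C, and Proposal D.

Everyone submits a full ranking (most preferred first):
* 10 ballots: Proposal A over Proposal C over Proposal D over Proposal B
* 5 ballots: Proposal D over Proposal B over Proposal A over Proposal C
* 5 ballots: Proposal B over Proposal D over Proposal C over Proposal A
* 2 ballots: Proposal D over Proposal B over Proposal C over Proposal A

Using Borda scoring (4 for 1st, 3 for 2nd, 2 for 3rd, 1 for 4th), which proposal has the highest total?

Proposal A: 10×4 + 5×2 + 5×1 + 2×1 = 57
Proposal B: 10×1 + 5×3 + 5×4 + 2×3 = 51
Proposal C: 10×3 + 5×1 + 5×2 + 2×2 = 49
Proposal D: 10×2 + 5×4 + 5×3 + 2×4 = 63

Proposal D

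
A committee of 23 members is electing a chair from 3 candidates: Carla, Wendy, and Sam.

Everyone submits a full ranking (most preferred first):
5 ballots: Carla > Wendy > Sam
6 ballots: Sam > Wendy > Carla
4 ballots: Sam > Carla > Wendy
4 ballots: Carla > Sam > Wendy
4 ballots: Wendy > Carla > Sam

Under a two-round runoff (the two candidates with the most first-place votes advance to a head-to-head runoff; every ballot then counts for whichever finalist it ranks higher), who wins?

Round 1 first-place votes: Carla 9, Wendy 4, Sam 10. Sam and Carla advance.
Runoff: Sam is ranked above Carla on 10 ballots, Carla above Sam on 13.

Carla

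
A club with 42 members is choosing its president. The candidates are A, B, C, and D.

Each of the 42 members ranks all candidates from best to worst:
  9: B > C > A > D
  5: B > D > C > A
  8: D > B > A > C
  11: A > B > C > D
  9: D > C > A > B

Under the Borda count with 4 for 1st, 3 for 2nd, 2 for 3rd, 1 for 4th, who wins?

B

A: 9×2 + 5×1 + 8×2 + 11×4 + 9×2 = 101
B: 9×4 + 5×4 + 8×3 + 11×3 + 9×1 = 122
C: 9×3 + 5×2 + 8×1 + 11×2 + 9×3 = 94
D: 9×1 + 5×3 + 8×4 + 11×1 + 9×4 = 103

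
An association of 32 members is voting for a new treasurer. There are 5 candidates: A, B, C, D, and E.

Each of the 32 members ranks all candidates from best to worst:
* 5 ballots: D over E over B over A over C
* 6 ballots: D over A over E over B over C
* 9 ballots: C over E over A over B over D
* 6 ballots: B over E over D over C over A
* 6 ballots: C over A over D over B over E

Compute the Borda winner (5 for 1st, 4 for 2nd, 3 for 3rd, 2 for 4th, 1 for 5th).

E

A: 5×2 + 6×4 + 9×3 + 6×1 + 6×4 = 91
B: 5×3 + 6×2 + 9×2 + 6×5 + 6×2 = 87
C: 5×1 + 6×1 + 9×5 + 6×2 + 6×5 = 98
D: 5×5 + 6×5 + 9×1 + 6×3 + 6×3 = 100
E: 5×4 + 6×3 + 9×4 + 6×4 + 6×1 = 104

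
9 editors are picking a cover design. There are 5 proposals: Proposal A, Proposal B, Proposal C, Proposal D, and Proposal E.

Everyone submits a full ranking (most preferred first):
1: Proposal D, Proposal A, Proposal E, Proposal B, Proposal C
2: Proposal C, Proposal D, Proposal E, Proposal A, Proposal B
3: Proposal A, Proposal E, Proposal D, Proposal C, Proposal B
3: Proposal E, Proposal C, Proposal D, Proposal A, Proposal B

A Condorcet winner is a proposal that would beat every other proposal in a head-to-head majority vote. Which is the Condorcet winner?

Proposal E

Proposal E vs Proposal A: 5–4
Proposal E vs Proposal B: 9–0
Proposal E vs Proposal C: 7–2
Proposal E vs Proposal D: 6–3
Proposal E beats every other proposal.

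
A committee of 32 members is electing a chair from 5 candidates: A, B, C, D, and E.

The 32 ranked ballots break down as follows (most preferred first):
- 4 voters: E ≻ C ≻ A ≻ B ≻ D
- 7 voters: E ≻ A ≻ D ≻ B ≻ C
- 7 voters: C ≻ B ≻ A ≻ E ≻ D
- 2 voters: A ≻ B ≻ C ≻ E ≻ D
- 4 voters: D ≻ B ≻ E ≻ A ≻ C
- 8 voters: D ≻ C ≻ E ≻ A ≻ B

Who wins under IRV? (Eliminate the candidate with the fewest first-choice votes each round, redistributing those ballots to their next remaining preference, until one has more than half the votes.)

E

Round 1: A 2, B 0, C 7, D 12, E 11. B eliminated.
Round 2: A 2, C 7, D 12, E 11. A eliminated.
Round 3: C 9, D 12, E 11. C eliminated.
Round 4: D 12, E 20. E has a majority (≥17).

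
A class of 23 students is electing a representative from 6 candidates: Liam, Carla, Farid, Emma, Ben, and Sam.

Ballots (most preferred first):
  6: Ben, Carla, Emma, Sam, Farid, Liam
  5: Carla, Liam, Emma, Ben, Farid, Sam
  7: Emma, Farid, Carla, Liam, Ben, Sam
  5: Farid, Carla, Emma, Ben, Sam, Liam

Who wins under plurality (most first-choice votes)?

First-place votes: Liam 0, Carla 5, Farid 5, Emma 7, Ben 6, Sam 0.

Emma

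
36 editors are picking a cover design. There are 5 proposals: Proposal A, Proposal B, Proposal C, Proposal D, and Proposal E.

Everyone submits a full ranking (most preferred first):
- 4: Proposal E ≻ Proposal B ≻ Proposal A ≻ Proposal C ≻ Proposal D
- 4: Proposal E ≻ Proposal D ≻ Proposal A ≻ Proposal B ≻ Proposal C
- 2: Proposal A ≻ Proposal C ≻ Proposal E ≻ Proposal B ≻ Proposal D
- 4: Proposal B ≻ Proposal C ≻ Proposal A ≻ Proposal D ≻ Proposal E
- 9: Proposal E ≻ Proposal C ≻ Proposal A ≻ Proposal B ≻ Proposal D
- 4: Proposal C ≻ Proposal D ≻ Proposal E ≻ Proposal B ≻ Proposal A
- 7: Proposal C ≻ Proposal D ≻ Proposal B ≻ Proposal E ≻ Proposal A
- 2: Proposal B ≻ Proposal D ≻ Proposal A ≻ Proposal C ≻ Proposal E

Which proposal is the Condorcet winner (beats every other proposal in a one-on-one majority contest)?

Proposal C vs Proposal A: 24–12
Proposal C vs Proposal B: 22–14
Proposal C vs Proposal D: 30–6
Proposal C vs Proposal E: 19–17
Proposal C beats every other proposal.

Proposal C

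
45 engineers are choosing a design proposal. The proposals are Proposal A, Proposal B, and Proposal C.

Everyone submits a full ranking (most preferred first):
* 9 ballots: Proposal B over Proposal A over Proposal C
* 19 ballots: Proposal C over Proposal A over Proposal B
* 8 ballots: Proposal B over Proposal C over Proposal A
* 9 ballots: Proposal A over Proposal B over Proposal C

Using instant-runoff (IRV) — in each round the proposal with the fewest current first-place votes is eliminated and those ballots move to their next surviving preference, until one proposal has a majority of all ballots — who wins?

Proposal B

Round 1: Proposal A 9, Proposal B 17, Proposal C 19. Proposal A eliminated.
Round 2: Proposal B 26, Proposal C 19. Proposal B has a majority (≥23).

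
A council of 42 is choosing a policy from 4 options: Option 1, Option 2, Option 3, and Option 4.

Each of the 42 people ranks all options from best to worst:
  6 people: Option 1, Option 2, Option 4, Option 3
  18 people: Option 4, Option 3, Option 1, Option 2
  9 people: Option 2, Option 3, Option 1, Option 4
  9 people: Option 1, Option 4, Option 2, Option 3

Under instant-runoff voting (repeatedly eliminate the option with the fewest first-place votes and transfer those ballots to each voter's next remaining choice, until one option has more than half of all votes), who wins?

Option 1

Round 1: Option 1 15, Option 2 9, Option 3 0, Option 4 18. Option 3 eliminated.
Round 2: Option 1 15, Option 2 9, Option 4 18. Option 2 eliminated.
Round 3: Option 1 24, Option 4 18. Option 1 has a majority (≥22).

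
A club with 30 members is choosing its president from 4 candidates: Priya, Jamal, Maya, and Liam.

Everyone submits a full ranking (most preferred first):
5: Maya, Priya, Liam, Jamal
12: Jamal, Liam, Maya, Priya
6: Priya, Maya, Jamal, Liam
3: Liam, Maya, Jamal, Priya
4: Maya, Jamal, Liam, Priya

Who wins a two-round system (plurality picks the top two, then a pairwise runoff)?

Maya

Round 1 first-place votes: Priya 6, Jamal 12, Maya 9, Liam 3. Jamal and Maya advance.
Runoff: Jamal is ranked above Maya on 12 ballots, Maya above Jamal on 18.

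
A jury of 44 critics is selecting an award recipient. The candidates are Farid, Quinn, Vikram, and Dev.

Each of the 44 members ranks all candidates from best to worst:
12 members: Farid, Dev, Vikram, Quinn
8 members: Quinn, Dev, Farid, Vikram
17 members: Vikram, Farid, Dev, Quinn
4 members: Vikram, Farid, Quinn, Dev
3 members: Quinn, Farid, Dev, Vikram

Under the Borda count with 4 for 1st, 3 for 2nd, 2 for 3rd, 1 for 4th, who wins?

Farid

Farid: 12×4 + 8×2 + 17×3 + 4×3 + 3×3 = 136
Quinn: 12×1 + 8×4 + 17×1 + 4×2 + 3×4 = 81
Vikram: 12×2 + 8×1 + 17×4 + 4×4 + 3×1 = 119
Dev: 12×3 + 8×3 + 17×2 + 4×1 + 3×2 = 104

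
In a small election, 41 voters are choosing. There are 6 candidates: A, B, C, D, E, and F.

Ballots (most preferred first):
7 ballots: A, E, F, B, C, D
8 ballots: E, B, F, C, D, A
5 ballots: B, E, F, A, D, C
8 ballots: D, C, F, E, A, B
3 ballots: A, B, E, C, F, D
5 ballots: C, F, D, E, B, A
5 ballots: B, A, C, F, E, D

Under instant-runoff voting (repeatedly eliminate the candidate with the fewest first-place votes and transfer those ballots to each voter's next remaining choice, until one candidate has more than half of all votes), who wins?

Round 1: A 10, B 10, C 5, D 8, E 8, F 0. F eliminated.
Round 2: A 10, B 10, C 5, D 8, E 8. C eliminated.
Round 3: A 10, B 10, D 13, E 8. E eliminated.
Round 4: A 10, B 18, D 13. A eliminated.
Round 5: B 28, D 13. B has a majority (≥21).

B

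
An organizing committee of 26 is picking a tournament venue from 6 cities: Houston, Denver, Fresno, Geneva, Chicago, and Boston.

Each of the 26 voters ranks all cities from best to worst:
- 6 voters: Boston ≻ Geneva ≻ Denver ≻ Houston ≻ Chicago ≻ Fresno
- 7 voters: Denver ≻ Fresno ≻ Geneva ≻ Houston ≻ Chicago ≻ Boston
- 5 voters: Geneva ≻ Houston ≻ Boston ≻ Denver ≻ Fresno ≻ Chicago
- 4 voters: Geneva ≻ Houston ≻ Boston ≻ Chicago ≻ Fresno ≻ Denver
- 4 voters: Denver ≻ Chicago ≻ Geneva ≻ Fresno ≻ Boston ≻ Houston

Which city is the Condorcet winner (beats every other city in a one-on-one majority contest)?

Geneva

Geneva vs Houston: 26–0
Geneva vs Denver: 15–11
Geneva vs Fresno: 19–7
Geneva vs Chicago: 22–4
Geneva vs Boston: 20–6
Geneva beats every other city.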